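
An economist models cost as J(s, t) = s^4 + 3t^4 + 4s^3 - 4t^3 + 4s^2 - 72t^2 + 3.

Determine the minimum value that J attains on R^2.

J(s,t) separates as P(s) + Q(t) + 3, so its minimum is min P + min Q + 3.
P'(s) = 4s(s + 1)(s + 2) vanishes at s ∈ {-2, -1, 0}; Q'(t) = 12t(t - 4)(t + 3) vanishes at t ∈ {-3, 0, 4}.
Local minima of P (where P''>0): P(-2)=0, P(0)=0. Local minima of Q: Q(-3)=-297, Q(4)=-640.
So the global minimum of J is P(-2) + Q(4) + 3 = 0 − 640 + 3 = -637, attained at (-2, 4).

-637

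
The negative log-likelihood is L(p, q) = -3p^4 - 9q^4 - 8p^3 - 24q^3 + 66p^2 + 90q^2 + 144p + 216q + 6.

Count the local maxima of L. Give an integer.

L separates as a function of p plus a function of q, so ∇L=0 decouples.
∂L/∂p = -12(p - 3)(p + 1)(p + 4) = 0 at p ∈ {-4, -1, 3}; ∂L/∂q = -36(q - 2)(q + 1)(q + 3) = 0 at q ∈ {-3, -1, 2}.
The Hessian is diagonal: diag(L_pp, L_qq). Second derivatives: L_pp(-4)=-252, L_pp(-1)=144, L_pp(3)=-336; L_qq(-3)=-360, L_qq(-1)=216, L_qq(2)=-540.
Local maxima occur where both diagonal entries negative: (-4, -3), (-4, 2), (3, -3), (3, 2). Count: 4.

4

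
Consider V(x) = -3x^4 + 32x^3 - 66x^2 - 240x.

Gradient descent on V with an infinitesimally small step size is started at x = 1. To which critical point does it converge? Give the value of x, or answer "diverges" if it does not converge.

V'(x) = -12(x - 5)(x - 4)(x + 1), so V'(1) = -288.
Gradient descent moves in the -V' direction, i.e. x is increasing.
The nearest critical point in that direction is x = 4, where V'' = 60 > 0 (a local minimum). The iterate converges there.

4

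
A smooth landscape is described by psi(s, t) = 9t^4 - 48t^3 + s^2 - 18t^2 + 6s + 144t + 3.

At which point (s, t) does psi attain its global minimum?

psi(s,t) separates as P(s) + Q(t) + 3, so its minimum is min P + min Q + 3.
P'(s) = 2s + 6 vanishes at s ∈ {-3}; Q'(t) = 36(t - 4)(t - 1)(t + 1) vanishes at t ∈ {-1, 1, 4}.
Local minima of P (where P''>0): P(-3)=-9. Local minima of Q: Q(-1)=-105, Q(4)=-480.
So the global minimum of psi is P(-3) + Q(4) + 3 = -9 − 480 + 3 = -486, attained at (-3, 4).

(-3, 4)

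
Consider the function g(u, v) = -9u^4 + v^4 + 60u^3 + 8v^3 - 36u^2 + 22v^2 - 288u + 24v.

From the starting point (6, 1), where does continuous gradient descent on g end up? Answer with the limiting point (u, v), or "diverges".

diverges

g is separable, so gradient descent decouples: u follows -∂g/∂u, v follows -∂g/∂v.
∂g/∂u = -36(u - 4)(u - 2)(u + 1); at u=6 this is -2016, so u increases.
∂g/∂v = 4(v + 1)(v + 2)(v + 3); at v=1 this is 96, so v decreases.
The u-coordinate has no critical point in that direction and runs off to infinity.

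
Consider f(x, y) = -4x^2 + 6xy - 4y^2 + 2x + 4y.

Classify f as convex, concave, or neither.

f is quadratic, so its Hessian is the constant matrix H = [[-8, 6], [6, -8]].
det(H) = 28, tr(H) = -16.
det(H) > 0 and tr(H) < 0, so H is negative definite everywhere: concave.

concave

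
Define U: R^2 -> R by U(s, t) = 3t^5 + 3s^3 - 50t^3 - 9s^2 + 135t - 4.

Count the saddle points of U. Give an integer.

U separates as a function of s plus a function of t, so ∇U=0 decouples.
∂U/∂s = 9s(s - 2) = 0 at s ∈ {0, 2}; ∂U/∂t = 15(t - 3)(t - 1)(t + 1)(t + 3) = 0 at t ∈ {-3, -1, 1, 3}.
The Hessian is diagonal: diag(U_ss, U_tt). Second derivatives: U_ss(0)=-18, U_ss(2)=18; U_tt(-3)=-720, U_tt(-1)=240, U_tt(1)=-240, U_tt(3)=720.
Saddle points occur where the two diagonal entries have opposite signs: (0, -1), (0, 3), (2, -3), (2, 1). Count: 4.

4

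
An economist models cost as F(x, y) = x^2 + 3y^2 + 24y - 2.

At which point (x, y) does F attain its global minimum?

F(x,y) separates as P(x) + Q(y) − 2, so its minimum is min P + min Q − 2.
P'(x) = 2x vanishes at x ∈ {0}; Q'(y) = 6y + 24 vanishes at y ∈ {-4}.
Local minima of P (where P''>0): P(0)=0. Local minima of Q: Q(-4)=-48.
So the global minimum of F is P(0) + Q(-4) − 2 = 0 − 48 − 2 = -50, attained at (0, -4).

(0, -4)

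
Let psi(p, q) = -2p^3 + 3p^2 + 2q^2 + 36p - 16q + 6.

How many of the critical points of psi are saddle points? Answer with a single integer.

psi separates as a function of p plus a function of q, so ∇psi=0 decouples.
∂psi/∂p = -6(p - 3)(p + 2) = 0 at p ∈ {-2, 3}; ∂psi/∂q = 4(q - 4) = 0 at q ∈ {4}.
The Hessian is diagonal: diag(psi_pp, psi_qq). Second derivatives: psi_pp(-2)=30, psi_pp(3)=-30; psi_qq(4)=4.
Saddle points occur where the two diagonal entries have opposite signs: (3, 4). Count: 1.

1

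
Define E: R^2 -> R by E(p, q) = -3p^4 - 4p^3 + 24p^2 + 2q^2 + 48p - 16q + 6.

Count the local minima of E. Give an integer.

1

E separates as a function of p plus a function of q, so ∇E=0 decouples.
∂E/∂p = -12(p - 2)(p + 1)(p + 2) = 0 at p ∈ {-2, -1, 2}; ∂E/∂q = 4(q - 4) = 0 at q ∈ {4}.
The Hessian is diagonal: diag(E_pp, E_qq). Second derivatives: E_pp(-2)=-48, E_pp(-1)=36, E_pp(2)=-144; E_qq(4)=4.
Local minima occur where both diagonal entries positive: (-1, 4). Count: 1.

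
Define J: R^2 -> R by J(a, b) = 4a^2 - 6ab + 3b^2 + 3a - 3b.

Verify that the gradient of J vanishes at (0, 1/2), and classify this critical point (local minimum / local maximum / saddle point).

∇J = (8a - 6b + 3, -6a + 6b - 3); substituting (0, 1/2) gives ∇J = (0, 0), so (0, 1/2) is indeed a critical point.
The Hessian of J is constant: H = [[8, -6], [-6, 6]].
det(H) = 8·6 − (-6)² = 12.
det(H) > 0 and tr(H) = 14 > 0, so H is positive definite and the point is a local minimum.

local minimum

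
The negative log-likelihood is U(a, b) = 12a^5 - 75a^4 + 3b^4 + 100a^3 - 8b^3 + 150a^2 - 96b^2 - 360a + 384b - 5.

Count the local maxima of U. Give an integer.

2

U separates as a function of a plus a function of b, so ∇U=0 decouples.
∂U/∂a = 60(a - 3)(a - 2)(a - 1)(a + 1) = 0 at a ∈ {-1, 1, 2, 3}; ∂U/∂b = 12(b - 4)(b - 2)(b + 4) = 0 at b ∈ {-4, 2, 4}.
The Hessian is diagonal: diag(U_aa, U_bb). Second derivatives: U_aa(-1)=-1440, U_aa(1)=240, U_aa(2)=-180, U_aa(3)=480; U_bb(-4)=576, U_bb(2)=-144, U_bb(4)=192.
Local maxima occur where both diagonal entries negative: (-1, 2), (2, 2). Count: 2.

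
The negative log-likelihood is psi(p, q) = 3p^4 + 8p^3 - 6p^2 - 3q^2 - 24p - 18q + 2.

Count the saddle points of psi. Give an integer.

psi separates as a function of p plus a function of q, so ∇psi=0 decouples.
∂psi/∂p = 12(p - 1)(p + 1)(p + 2) = 0 at p ∈ {-2, -1, 1}; ∂psi/∂q = -6(q + 3) = 0 at q ∈ {-3}.
The Hessian is diagonal: diag(psi_pp, psi_qq). Second derivatives: psi_pp(-2)=36, psi_pp(-1)=-24, psi_pp(1)=72; psi_qq(-3)=-6.
Saddle points occur where the two diagonal entries have opposite signs: (-2, -3), (1, -3). Count: 2.

2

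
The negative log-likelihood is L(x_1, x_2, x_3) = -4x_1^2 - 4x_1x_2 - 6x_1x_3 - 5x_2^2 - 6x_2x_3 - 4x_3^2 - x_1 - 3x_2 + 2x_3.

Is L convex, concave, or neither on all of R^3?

L is quadratic, so its Hessian is the constant matrix H = [[-8, -4, -6], [-4, -10, -6], [-6, -6, -8]].
Leading principal minors: -8, 64, -152.
Signs alternate −, +, − ⇒ H ≺ 0 ⇒ concave.

concave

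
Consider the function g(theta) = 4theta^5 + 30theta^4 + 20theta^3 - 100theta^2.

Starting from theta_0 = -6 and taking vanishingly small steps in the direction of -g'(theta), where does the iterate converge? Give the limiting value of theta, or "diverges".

g'(theta) = 20theta(theta - 1)(theta + 2)(theta + 5), so g'(-6) = 3360.
Gradient descent moves in the -g' direction, i.e. theta is decreasing.
There is no critical point below theta=-6, and g' keeps the same sign, so the iterate runs off to −∞.

diverges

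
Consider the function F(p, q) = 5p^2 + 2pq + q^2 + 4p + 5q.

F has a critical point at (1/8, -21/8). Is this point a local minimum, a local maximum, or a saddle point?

local minimum

The Hessian of F is constant: H = [[10, 2], [2, 2]].
det(H) = 10·2 − 2² = 16.
det(H) > 0 and tr(H) = 12 > 0, so H is positive definite and the point is a local minimum.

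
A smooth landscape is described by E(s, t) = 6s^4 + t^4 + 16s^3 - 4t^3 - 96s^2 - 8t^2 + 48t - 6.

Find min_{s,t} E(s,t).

-1110

E(s,t) separates as P(s) + Q(t) − 6, so its minimum is min P + min Q − 6.
P'(s) = 24s(s - 2)(s + 4) vanishes at s ∈ {-4, 0, 2}; Q'(t) = 4(t - 3)(t - 2)(t + 2) vanishes at t ∈ {-2, 2, 3}.
Local minima of P (where P''>0): P(-4)=-1024, P(2)=-160. Local minima of Q: Q(-2)=-80, Q(3)=45.
So the global minimum of E is P(-4) + Q(-2) − 6 = -1024 − 80 − 6 = -1110, attained at (-4, -2).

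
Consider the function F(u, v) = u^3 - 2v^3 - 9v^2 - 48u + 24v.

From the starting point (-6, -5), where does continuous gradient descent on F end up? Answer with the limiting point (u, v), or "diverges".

F is separable, so gradient descent decouples: u follows -∂F/∂u, v follows -∂F/∂v.
∂F/∂u = 3(u - 4)(u + 4); at u=-6 this is 60, so u decreases.
∂F/∂v = -6(v - 1)(v + 4); at v=-5 this is -36, so v increases.
The u-coordinate has no critical point in that direction and runs off to infinity.

diverges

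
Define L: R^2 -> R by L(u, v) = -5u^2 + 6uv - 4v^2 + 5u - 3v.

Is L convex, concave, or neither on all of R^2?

concave

L is quadratic, so its Hessian is the constant matrix H = [[-10, 6], [6, -8]].
det(H) = 44, tr(H) = -18.
det(H) > 0 and tr(H) < 0, so H is negative definite everywhere: concave.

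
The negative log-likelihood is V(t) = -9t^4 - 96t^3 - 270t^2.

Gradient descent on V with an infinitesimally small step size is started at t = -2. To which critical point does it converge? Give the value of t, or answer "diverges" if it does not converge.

V'(t) = -36t(t + 3)(t + 5), so V'(-2) = 216.
Gradient descent moves in the -V' direction, i.e. t is decreasing.
The nearest critical point in that direction is t = -3, where V'' = 216 > 0 (a local minimum). The iterate converges there.

-3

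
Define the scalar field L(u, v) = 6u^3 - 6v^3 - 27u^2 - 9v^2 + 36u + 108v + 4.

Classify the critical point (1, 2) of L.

local maximum

The mixed partial ∂²L/∂u∂v is 0, so the Hessian at any point is diag(L_uu, L_vv) = diag(18(2u - 3), -18(2v + 1)).
At (1, 2): H = diag(-18, -90).
Both eigenvalues are negative, so H is negative definite: a local maximum.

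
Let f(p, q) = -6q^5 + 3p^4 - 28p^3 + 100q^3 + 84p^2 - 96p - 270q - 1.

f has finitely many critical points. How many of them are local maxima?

f separates as a function of p plus a function of q, so ∇f=0 decouples.
∂f/∂p = 12(p - 4)(p - 2)(p - 1) = 0 at p ∈ {1, 2, 4}; ∂f/∂q = -30(q - 3)(q - 1)(q + 1)(q + 3) = 0 at q ∈ {-3, -1, 1, 3}.
The Hessian is diagonal: diag(f_pp, f_qq). Second derivatives: f_pp(1)=36, f_pp(2)=-24, f_pp(4)=72; f_qq(-3)=1440, f_qq(-1)=-480, f_qq(1)=480, f_qq(3)=-1440.
Local maxima occur where both diagonal entries negative: (2, -1), (2, 3). Count: 2.

2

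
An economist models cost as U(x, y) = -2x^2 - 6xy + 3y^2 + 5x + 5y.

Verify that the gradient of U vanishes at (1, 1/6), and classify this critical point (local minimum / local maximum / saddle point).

saddle point

∇U = (-4x - 6y + 5, -6x + 6y + 5); substituting (1, 1/6) gives ∇U = (0, 0), so (1, 1/6) is indeed a critical point.
The Hessian of U is constant: H = [[-4, -6], [-6, 6]].
det(H) = (-4)·6 − (-6)² = -60.
Since det(H) < 0, H is indefinite and the critical point is a saddle point.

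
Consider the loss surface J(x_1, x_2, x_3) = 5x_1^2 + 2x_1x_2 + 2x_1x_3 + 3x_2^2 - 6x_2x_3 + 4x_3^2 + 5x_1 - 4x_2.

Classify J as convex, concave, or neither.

J is quadratic, so its Hessian is the constant matrix H = [[10, 2, 2], [2, 6, -6], [2, -6, 8]].
Leading principal minors: 10, 56, 16.
All positive ⇒ H ≻ 0 ⇒ convex.

convex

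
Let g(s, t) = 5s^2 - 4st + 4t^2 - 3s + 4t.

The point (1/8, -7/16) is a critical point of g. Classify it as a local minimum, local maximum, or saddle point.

The Hessian of g is constant: H = [[10, -4], [-4, 8]].
det(H) = 10·8 − (-4)² = 64.
det(H) > 0 and tr(H) = 18 > 0, so H is positive definite and the point is a local minimum.

local minimum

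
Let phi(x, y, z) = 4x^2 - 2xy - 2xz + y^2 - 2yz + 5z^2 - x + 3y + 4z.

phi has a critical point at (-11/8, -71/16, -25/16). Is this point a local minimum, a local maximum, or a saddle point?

The Hessian is constant: H = [[8, -2, -2], [-2, 2, -2], [-2, -2, 10]].
Leading principal minors: Δ₁ = 8, Δ₂ = 12, Δ₃ = 64.
All leading minors are positive, so H is positive definite: a local minimum.

local minimum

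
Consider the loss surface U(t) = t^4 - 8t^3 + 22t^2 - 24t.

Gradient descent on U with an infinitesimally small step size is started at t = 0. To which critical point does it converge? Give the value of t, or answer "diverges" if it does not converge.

U'(t) = 4(t - 3)(t - 2)(t - 1), so U'(0) = -24.
Gradient descent moves in the -U' direction, i.e. t is increasing.
The nearest critical point in that direction is t = 1, where U'' = 8 > 0 (a local minimum). The iterate converges there.

1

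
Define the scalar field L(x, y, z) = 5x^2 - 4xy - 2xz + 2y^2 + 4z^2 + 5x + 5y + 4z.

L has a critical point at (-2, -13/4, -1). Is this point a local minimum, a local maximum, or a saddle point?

local minimum

The Hessian is constant: H = [[10, -4, -2], [-4, 4, 0], [-2, 0, 8]].
Leading principal minors: Δ₁ = 10, Δ₂ = 24, Δ₃ = 176.
All leading minors are positive, so H is positive definite: a local minimum.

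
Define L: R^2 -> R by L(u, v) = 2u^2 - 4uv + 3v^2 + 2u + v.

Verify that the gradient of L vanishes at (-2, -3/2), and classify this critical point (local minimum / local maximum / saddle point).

∇L = (4u - 4v + 2, -4u + 6v + 1); substituting (-2, -3/2) gives ∇L = (0, 0), so (-2, -3/2) is indeed a critical point.
The Hessian of L is constant: H = [[4, -4], [-4, 6]].
det(H) = 4·6 − (-4)² = 8.
det(H) > 0 and tr(H) = 10 > 0, so H is positive definite and the point is a local minimum.

local minimum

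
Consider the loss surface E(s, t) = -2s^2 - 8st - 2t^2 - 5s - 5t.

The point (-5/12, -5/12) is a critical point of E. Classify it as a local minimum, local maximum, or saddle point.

The Hessian of E is constant: H = [[-4, -8], [-8, -4]].
det(H) = (-4)·(-4) − (-8)² = -48.
Since det(H) < 0, H is indefinite and the critical point is a saddle point.

saddle point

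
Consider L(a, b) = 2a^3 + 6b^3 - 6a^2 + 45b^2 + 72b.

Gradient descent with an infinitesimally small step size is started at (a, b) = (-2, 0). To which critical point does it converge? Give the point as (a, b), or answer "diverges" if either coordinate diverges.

diverges

L is separable, so gradient descent decouples: a follows -∂L/∂a, b follows -∂L/∂b.
∂L/∂a = 6a(a - 2); at a=-2 this is 48, so a decreases.
∂L/∂b = 18(b + 1)(b + 4); at b=0 this is 72, so b decreases.
The a-coordinate has no critical point in that direction and runs off to infinity.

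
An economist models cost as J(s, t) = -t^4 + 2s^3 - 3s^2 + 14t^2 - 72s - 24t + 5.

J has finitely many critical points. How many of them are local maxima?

J separates as a function of s plus a function of t, so ∇J=0 decouples.
∂J/∂s = 6(s - 4)(s + 3) = 0 at s ∈ {-3, 4}; ∂J/∂t = -4(t - 2)(t - 1)(t + 3) = 0 at t ∈ {-3, 1, 2}.
The Hessian is diagonal: diag(J_ss, J_tt). Second derivatives: J_ss(-3)=-42, J_ss(4)=42; J_tt(-3)=-80, J_tt(1)=16, J_tt(2)=-20.
Local maxima occur where both diagonal entries negative: (-3, -3), (-3, 2). Count: 2.

2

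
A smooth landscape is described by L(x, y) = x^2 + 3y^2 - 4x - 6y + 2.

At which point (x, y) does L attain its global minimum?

(2, 1)

L(x,y) separates as P(x) + Q(y) + 2, so its minimum is min P + min Q + 2.
P'(x) = 2x - 4 vanishes at x ∈ {2}; Q'(y) = 6y - 6 vanishes at y ∈ {1}.
Local minima of P (where P''>0): P(2)=-4. Local minima of Q: Q(1)=-3.
So the global minimum of L is P(2) + Q(1) + 2 = -4 − 3 + 2 = -5, attained at (2, 1).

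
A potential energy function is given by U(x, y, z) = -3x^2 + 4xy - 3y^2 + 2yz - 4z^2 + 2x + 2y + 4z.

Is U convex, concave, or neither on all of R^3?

U is quadratic, so its Hessian is the constant matrix H = [[-6, 4, 0], [4, -6, 2], [0, 2, -8]].
Leading principal minors: -6, 20, -136.
Signs alternate −, +, − ⇒ H ≺ 0 ⇒ concave.

concave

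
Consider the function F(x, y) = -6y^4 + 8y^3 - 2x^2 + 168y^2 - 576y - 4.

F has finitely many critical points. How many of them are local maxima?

2

F separates as a function of x plus a function of y, so ∇F=0 decouples.
∂F/∂x = -4x = 0 at x ∈ {0}; ∂F/∂y = -24(y - 3)(y - 2)(y + 4) = 0 at y ∈ {-4, 2, 3}.
The Hessian is diagonal: diag(F_xx, F_yy). Second derivatives: F_xx(0)=-4; F_yy(-4)=-1008, F_yy(2)=144, F_yy(3)=-168.
Local maxima occur where both diagonal entries negative: (0, -4), (0, 3). Count: 2.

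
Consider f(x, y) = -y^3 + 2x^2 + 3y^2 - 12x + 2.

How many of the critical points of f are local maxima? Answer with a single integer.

0

f separates as a function of x plus a function of y, so ∇f=0 decouples.
∂f/∂x = 4(x - 3) = 0 at x ∈ {3}; ∂f/∂y = -3y(y - 2) = 0 at y ∈ {0, 2}.
The Hessian is diagonal: diag(f_xx, f_yy). Second derivatives: f_xx(3)=4; f_yy(0)=6, f_yy(2)=-6.
Local maxima occur where both diagonal entries negative: none. Count: 0.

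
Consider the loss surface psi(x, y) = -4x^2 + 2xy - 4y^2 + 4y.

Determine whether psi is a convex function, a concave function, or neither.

concave

psi is quadratic, so its Hessian is the constant matrix H = [[-8, 2], [2, -8]].
det(H) = 60, tr(H) = -16.
det(H) > 0 and tr(H) < 0, so H is negative definite everywhere: concave.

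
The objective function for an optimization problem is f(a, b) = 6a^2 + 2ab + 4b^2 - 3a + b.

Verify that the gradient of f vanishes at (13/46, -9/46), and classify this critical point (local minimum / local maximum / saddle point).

local minimum

∇f = (12a + 2b - 3, 2a + 8b + 1); substituting (13/46, -9/46) gives ∇f = (0, 0), so (13/46, -9/46) is indeed a critical point.
The Hessian of f is constant: H = [[12, 2], [2, 8]].
det(H) = 12·8 − 2² = 92.
det(H) > 0 and tr(H) = 20 > 0, so H is positive definite and the point is a local minimum.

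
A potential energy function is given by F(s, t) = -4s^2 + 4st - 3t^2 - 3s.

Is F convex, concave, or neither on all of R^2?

concave

F is quadratic, so its Hessian is the constant matrix H = [[-8, 4], [4, -6]].
det(H) = 32, tr(H) = -14.
det(H) > 0 and tr(H) < 0, so H is negative definite everywhere: concave.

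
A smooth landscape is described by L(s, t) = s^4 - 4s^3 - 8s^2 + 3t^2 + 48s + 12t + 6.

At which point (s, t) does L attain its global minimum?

L(s,t) separates as P(s) + Q(t) + 6, so its minimum is min P + min Q + 6.
P'(s) = 4(s - 3)(s - 2)(s + 2) vanishes at s ∈ {-2, 2, 3}; Q'(t) = 6(t + 2) vanishes at t ∈ {-2}.
Local minima of P (where P''>0): P(-2)=-80, P(3)=45. Local minima of Q: Q(-2)=-12.
So the global minimum of L is P(-2) + Q(-2) + 6 = -80 − 12 + 6 = -86, attained at (-2, -2).

(-2, -2)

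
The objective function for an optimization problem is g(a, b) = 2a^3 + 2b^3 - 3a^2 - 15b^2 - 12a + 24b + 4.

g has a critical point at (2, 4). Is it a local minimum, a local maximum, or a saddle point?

local minimum

The mixed partial ∂²g/∂a∂b is 0, so the Hessian at any point is diag(g_aa, g_bb) = diag(6(2a - 1), 6(2b - 5)).
At (2, 4): H = diag(18, 18).
Both eigenvalues are positive, so H is positive definite: a local minimum.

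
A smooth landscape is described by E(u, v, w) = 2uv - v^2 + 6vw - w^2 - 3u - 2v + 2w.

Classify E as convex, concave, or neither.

neither

E is quadratic, so its Hessian is the constant matrix H = [[0, 2, 0], [2, -2, 6], [0, 6, -2]].
Leading principal minors: 0, -4, 8.
Neither pattern holds ⇒ H is indefinite ⇒ neither convex nor concave.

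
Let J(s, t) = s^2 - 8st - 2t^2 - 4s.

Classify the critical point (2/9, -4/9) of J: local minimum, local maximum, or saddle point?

The Hessian of J is constant: H = [[2, -8], [-8, -4]].
det(H) = 2·(-4) − (-8)² = -72.
Since det(H) < 0, H is indefinite and the critical point is a saddle point.

saddle point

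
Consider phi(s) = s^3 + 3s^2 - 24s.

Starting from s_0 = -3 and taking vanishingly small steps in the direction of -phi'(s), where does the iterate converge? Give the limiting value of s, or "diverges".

phi'(s) = 3(s - 2)(s + 4), so phi'(-3) = -15.
Gradient descent moves in the -phi' direction, i.e. s is increasing.
The nearest critical point in that direction is s = 2, where phi'' = 18 > 0 (a local minimum). The iterate converges there.

2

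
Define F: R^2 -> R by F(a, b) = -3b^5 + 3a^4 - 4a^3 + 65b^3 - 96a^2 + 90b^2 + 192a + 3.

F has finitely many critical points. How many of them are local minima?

4

F separates as a function of a plus a function of b, so ∇F=0 decouples.
∂F/∂a = 12(a - 4)(a - 1)(a + 4) = 0 at a ∈ {-4, 1, 4}; ∂F/∂b = -15b(b - 4)(b + 1)(b + 3) = 0 at b ∈ {-3, -1, 0, 4}.
The Hessian is diagonal: diag(F_aa, F_bb). Second derivatives: F_aa(-4)=480, F_aa(1)=-180, F_aa(4)=288; F_bb(-3)=630, F_bb(-1)=-150, F_bb(0)=180, F_bb(4)=-2100.
Local minima occur where both diagonal entries positive: (-4, -3), (-4, 0), (4, -3), (4, 0). Count: 4.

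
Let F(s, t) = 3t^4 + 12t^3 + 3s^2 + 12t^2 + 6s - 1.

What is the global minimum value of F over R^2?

-4

F(s,t) separates as P(s) + Q(t) − 1, so its minimum is min P + min Q − 1.
P'(s) = 6s + 6 vanishes at s ∈ {-1}; Q'(t) = 12t(t + 1)(t + 2) vanishes at t ∈ {-2, -1, 0}.
Local minima of P (where P''>0): P(-1)=-3. Local minima of Q: Q(-2)=0, Q(0)=0.
So the global minimum of F is P(-1) + Q(-2) − 1 = -3 + 0 − 1 = -4, attained at (-1, -2).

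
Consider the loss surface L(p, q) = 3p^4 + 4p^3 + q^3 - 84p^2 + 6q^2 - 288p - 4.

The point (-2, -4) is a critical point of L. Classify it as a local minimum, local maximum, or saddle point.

The mixed partial ∂²L/∂p∂q is 0, so the Hessian at any point is diag(L_pp, L_qq) = diag(12(3p^2 + 2p - 14), 6(q + 2)).
At (-2, -4): H = diag(-72, -12).
Both eigenvalues are negative, so H is negative definite: a local maximum.

local maximum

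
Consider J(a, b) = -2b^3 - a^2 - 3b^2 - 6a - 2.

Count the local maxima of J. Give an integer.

1

J separates as a function of a plus a function of b, so ∇J=0 decouples.
∂J/∂a = -2(a + 3) = 0 at a ∈ {-3}; ∂J/∂b = -6b(b + 1) = 0 at b ∈ {-1, 0}.
The Hessian is diagonal: diag(J_aa, J_bb). Second derivatives: J_aa(-3)=-2; J_bb(-1)=6, J_bb(0)=-6.
Local maxima occur where both diagonal entries negative: (-3, 0). Count: 1.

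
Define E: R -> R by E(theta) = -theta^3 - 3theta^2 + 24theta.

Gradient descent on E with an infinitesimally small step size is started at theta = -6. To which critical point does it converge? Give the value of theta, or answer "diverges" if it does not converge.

-4

E'(theta) = -3(theta - 2)(theta + 4), so E'(-6) = -48.
Gradient descent moves in the -E' direction, i.e. theta is increasing.
The nearest critical point in that direction is theta = -4, where E'' = 18 > 0 (a local minimum). The iterate converges there.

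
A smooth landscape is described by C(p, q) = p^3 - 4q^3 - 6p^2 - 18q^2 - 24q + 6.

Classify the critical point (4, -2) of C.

local minimum

The mixed partial ∂²C/∂p∂q is 0, so the Hessian at any point is diag(C_pp, C_qq) = diag(6(p - 2), -12(2q + 3)).
At (4, -2): H = diag(12, 12).
Both eigenvalues are positive, so H is positive definite: a local minimum.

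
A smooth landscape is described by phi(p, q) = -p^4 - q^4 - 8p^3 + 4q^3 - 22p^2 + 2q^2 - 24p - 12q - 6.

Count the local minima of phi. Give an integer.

1

phi separates as a function of p plus a function of q, so ∇phi=0 decouples.
∂phi/∂p = -4(p + 1)(p + 2)(p + 3) = 0 at p ∈ {-3, -2, -1}; ∂phi/∂q = -4(q - 3)(q - 1)(q + 1) = 0 at q ∈ {-1, 1, 3}.
The Hessian is diagonal: diag(phi_pp, phi_qq). Second derivatives: phi_pp(-3)=-8, phi_pp(-2)=4, phi_pp(-1)=-8; phi_qq(-1)=-32, phi_qq(1)=16, phi_qq(3)=-32.
Local minima occur where both diagonal entries positive: (-2, 1). Count: 1.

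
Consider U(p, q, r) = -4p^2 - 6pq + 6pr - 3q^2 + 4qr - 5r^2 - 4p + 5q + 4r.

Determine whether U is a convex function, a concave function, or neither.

concave

U is quadratic, so its Hessian is the constant matrix H = [[-8, -6, 6], [-6, -6, 4], [6, 4, -10]].
Leading principal minors: -8, 12, -64.
Signs alternate −, +, − ⇒ H ≺ 0 ⇒ concave.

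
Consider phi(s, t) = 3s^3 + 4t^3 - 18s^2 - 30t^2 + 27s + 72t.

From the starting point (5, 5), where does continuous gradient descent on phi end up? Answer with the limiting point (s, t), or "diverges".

phi is separable, so gradient descent decouples: s follows -∂phi/∂s, t follows -∂phi/∂t.
∂phi/∂s = 9(s - 3)(s - 1); at s=5 this is 72, so s decreases.
∂phi/∂t = 12(t - 3)(t - 2); at t=5 this is 72, so t decreases.
s converges to its nearest critical value 3 (a local min of the s-part); t converges to 3. The iterate converges to (3, 3).

(3, 3)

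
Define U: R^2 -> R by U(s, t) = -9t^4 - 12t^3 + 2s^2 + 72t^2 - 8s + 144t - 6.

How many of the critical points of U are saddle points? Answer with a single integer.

2

U separates as a function of s plus a function of t, so ∇U=0 decouples.
∂U/∂s = 4(s - 2) = 0 at s ∈ {2}; ∂U/∂t = -36(t - 2)(t + 1)(t + 2) = 0 at t ∈ {-2, -1, 2}.
The Hessian is diagonal: diag(U_ss, U_tt). Second derivatives: U_ss(2)=4; U_tt(-2)=-144, U_tt(-1)=108, U_tt(2)=-432.
Saddle points occur where the two diagonal entries have opposite signs: (2, -2), (2, 2). Count: 2.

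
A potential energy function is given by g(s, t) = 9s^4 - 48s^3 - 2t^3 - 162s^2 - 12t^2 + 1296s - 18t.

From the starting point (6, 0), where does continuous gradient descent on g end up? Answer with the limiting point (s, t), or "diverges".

g is separable, so gradient descent decouples: s follows -∂g/∂s, t follows -∂g/∂t.
∂g/∂s = 36(s - 4)(s - 3)(s + 3); at s=6 this is 1944, so s decreases.
∂g/∂t = -6(t + 1)(t + 3); at t=0 this is -18, so t increases.
The t-coordinate has no critical point in that direction and runs off to infinity.

diverges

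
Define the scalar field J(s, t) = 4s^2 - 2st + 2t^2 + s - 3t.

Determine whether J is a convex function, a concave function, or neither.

J is quadratic, so its Hessian is the constant matrix H = [[8, -2], [-2, 4]].
det(H) = 28, tr(H) = 12.
det(H) > 0 and tr(H) > 0, so H is positive definite everywhere: convex.

convex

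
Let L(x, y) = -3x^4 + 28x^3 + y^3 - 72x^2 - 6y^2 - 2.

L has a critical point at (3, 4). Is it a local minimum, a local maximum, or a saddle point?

The mixed partial ∂²L/∂x∂y is 0, so the Hessian at any point is diag(L_xx, L_yy) = diag(12(-3x^2 + 14x - 12), 6(y - 2)).
At (3, 4): H = diag(36, 12).
Both eigenvalues are positive, so H is positive definite: a local minimum.

local minimum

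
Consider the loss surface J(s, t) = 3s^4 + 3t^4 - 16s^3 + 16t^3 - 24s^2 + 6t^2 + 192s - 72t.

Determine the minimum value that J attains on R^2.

J(s,t) separates as P(s) + Q(t), so its minimum is min P + min Q.
P'(s) = 12(s - 4)(s - 2)(s + 2) vanishes at s ∈ {-2, 2, 4}; Q'(t) = 12(t - 1)(t + 2)(t + 3) vanishes at t ∈ {-3, -2, 1}.
Local minima of P (where P''>0): P(-2)=-304, P(4)=128. Local minima of Q: Q(-3)=81, Q(1)=-47.
So the global minimum of J is P(-2) + Q(1) = -304 − 47 = -351, attained at (-2, 1).

-351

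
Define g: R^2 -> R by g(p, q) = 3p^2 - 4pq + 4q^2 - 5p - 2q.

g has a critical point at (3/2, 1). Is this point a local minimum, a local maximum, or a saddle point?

The Hessian of g is constant: H = [[6, -4], [-4, 8]].
det(H) = 6·8 − (-4)² = 32.
det(H) > 0 and tr(H) = 14 > 0, so H is positive definite and the point is a local minimum.

local minimum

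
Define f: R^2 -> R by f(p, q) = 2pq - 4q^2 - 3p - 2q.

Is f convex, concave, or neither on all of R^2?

f is quadratic, so its Hessian is the constant matrix H = [[0, 2], [2, -8]].
det(H) = -4, tr(H) = -8.
det(H) < 0, so H is indefinite: neither convex nor concave.

neither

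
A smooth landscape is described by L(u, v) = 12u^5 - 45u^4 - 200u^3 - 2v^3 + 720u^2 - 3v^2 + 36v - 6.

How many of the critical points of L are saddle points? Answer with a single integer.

L separates as a function of u plus a function of v, so ∇L=0 decouples.
∂L/∂u = 60u(u - 4)(u - 2)(u + 3) = 0 at u ∈ {-3, 0, 2, 4}; ∂L/∂v = -6(v - 2)(v + 3) = 0 at v ∈ {-3, 2}.
The Hessian is diagonal: diag(L_uu, L_vv). Second derivatives: L_uu(-3)=-6300, L_uu(0)=1440, L_uu(2)=-1200, L_uu(4)=3360; L_vv(-3)=30, L_vv(2)=-30.
Saddle points occur where the two diagonal entries have opposite signs: (-3, -3), (0, 2), (2, -3), (4, 2). Count: 4.

4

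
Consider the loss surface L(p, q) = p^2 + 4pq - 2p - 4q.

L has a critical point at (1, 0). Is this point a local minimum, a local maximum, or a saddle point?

The Hessian of L is constant: H = [[2, 4], [4, 0]].
det(H) = 2·0 − 4² = -16.
Since det(H) < 0, H is indefinite and the critical point is a saddle point.

saddle point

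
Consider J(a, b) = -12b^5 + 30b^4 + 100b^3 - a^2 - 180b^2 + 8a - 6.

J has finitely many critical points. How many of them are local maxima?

2

J separates as a function of a plus a function of b, so ∇J=0 decouples.
∂J/∂a = -2(a - 4) = 0 at a ∈ {4}; ∂J/∂b = -60b(b - 3)(b - 1)(b + 2) = 0 at b ∈ {-2, 0, 1, 3}.
The Hessian is diagonal: diag(J_aa, J_bb). Second derivatives: J_aa(4)=-2; J_bb(-2)=1800, J_bb(0)=-360, J_bb(1)=360, J_bb(3)=-1800.
Local maxima occur where both diagonal entries negative: (4, 0), (4, 3). Count: 2.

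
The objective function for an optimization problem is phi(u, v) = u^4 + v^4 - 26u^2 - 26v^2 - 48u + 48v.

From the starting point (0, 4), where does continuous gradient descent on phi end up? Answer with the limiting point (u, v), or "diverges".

phi is separable, so gradient descent decouples: u follows -∂phi/∂u, v follows -∂phi/∂v.
∂phi/∂u = 4(u - 4)(u + 1)(u + 3); at u=0 this is -48, so u increases.
∂phi/∂v = 4(v - 3)(v - 1)(v + 4); at v=4 this is 96, so v decreases.
u converges to its nearest critical value 4 (a local min of the u-part); v converges to 3. The iterate converges to (4, 3).

(4, 3)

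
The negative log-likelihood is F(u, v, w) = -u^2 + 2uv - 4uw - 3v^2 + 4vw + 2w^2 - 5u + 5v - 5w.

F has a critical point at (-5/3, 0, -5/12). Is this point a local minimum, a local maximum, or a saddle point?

saddle point

The Hessian is constant: H = [[-2, 2, -4], [2, -6, 4], [-4, 4, 4]].
Leading principal minors: Δ₁ = -2, Δ₂ = 8, Δ₃ = 96.
The minors fit neither the all-positive nor the alternating-sign pattern, so H is indefinite: a saddle point.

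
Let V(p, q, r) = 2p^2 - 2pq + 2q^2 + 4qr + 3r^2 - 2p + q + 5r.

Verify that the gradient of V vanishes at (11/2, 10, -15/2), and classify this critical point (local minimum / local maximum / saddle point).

∇V = (4p - 2q - 2, -2p + 4q + 4r + 1, 4q + 6r + 5); substituting (11/2, 10, -15/2) gives ∇V = (0, 0, 0), so (11/2, 10, -15/2) is indeed a critical point.
The Hessian is constant: H = [[4, -2, 0], [-2, 4, 4], [0, 4, 6]].
Leading principal minors: Δ₁ = 4, Δ₂ = 12, Δ₃ = 8.
All leading minors are positive, so H is positive definite: a local minimum.

local minimum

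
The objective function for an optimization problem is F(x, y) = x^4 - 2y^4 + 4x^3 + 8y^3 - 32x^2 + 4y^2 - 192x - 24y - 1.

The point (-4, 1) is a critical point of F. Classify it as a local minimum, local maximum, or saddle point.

local minimum

The mixed partial ∂²F/∂x∂y is 0, so the Hessian at any point is diag(F_xx, F_yy) = diag(4(3x^2 + 6x - 16), 8(-3y^2 + 6y + 1)).
At (-4, 1): H = diag(32, 32).
Both eigenvalues are positive, so H is positive definite: a local minimum.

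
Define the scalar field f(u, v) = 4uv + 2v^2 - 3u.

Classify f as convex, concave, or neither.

neither

f is quadratic, so its Hessian is the constant matrix H = [[0, 4], [4, 4]].
det(H) = -16, tr(H) = 4.
det(H) < 0, so H is indefinite: neither convex nor concave.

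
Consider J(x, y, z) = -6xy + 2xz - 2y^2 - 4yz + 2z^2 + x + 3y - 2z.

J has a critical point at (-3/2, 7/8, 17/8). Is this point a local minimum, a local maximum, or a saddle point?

saddle point

The Hessian is constant: H = [[0, -6, 2], [-6, -4, -4], [2, -4, 4]].
Leading principal minors: Δ₁ = 0, Δ₂ = -36, Δ₃ = -32.
The minors fit neither the all-positive nor the alternating-sign pattern, so H is indefinite: a saddle point.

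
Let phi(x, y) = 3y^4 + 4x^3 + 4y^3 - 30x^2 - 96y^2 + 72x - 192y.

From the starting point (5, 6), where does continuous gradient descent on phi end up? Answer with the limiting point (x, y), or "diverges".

phi is separable, so gradient descent decouples: x follows -∂phi/∂x, y follows -∂phi/∂y.
∂phi/∂x = 12(x - 3)(x - 2); at x=5 this is 72, so x decreases.
∂phi/∂y = 12(y - 4)(y + 1)(y + 4); at y=6 this is 1680, so y decreases.
x converges to its nearest critical value 3 (a local min of the x-part); y converges to 4. The iterate converges to (3, 4).

(3, 4)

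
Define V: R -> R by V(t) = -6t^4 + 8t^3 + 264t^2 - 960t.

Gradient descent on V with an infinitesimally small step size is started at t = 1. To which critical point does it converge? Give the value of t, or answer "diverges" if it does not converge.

2

V'(t) = -24(t - 4)(t - 2)(t + 5), so V'(1) = -432.
Gradient descent moves in the -V' direction, i.e. t is increasing.
The nearest critical point in that direction is t = 2, where V'' = 336 > 0 (a local minimum). The iterate converges there.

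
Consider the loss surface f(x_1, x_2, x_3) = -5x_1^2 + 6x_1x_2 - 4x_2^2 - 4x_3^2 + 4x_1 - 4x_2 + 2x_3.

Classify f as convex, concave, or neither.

f is quadratic, so its Hessian is the constant matrix H = [[-10, 6, 0], [6, -8, 0], [0, 0, -8]].
Leading principal minors: -10, 44, -352.
Signs alternate −, +, − ⇒ H ≺ 0 ⇒ concave.

concave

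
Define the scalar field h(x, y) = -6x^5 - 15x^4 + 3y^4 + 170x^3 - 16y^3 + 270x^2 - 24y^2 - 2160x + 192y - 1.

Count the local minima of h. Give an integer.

h separates as a function of x plus a function of y, so ∇h=0 decouples.
∂h/∂x = -30(x - 3)(x - 2)(x + 3)(x + 4) = 0 at x ∈ {-4, -3, 2, 3}; ∂h/∂y = 12(y - 4)(y - 2)(y + 2) = 0 at y ∈ {-2, 2, 4}.
The Hessian is diagonal: diag(h_xx, h_yy). Second derivatives: h_xx(-4)=1260, h_xx(-3)=-900, h_xx(2)=900, h_xx(3)=-1260; h_yy(-2)=288, h_yy(2)=-96, h_yy(4)=144.
Local minima occur where both diagonal entries positive: (-4, -2), (-4, 4), (2, -2), (2, 4). Count: 4.

4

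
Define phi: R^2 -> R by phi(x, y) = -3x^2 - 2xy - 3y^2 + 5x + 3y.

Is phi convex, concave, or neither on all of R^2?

phi is quadratic, so its Hessian is the constant matrix H = [[-6, -2], [-2, -6]].
det(H) = 32, tr(H) = -12.
det(H) > 0 and tr(H) < 0, so H is negative definite everywhere: concave.

concave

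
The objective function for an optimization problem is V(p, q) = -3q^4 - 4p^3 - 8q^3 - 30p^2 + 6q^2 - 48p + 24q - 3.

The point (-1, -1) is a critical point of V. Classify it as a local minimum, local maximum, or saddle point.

saddle point

The mixed partial ∂²V/∂p∂q is 0, so the Hessian at any point is diag(V_pp, V_qq) = diag(-12(2p + 5), 12(-3q^2 - 4q + 1)).
At (-1, -1): H = diag(-36, 24).
The eigenvalues have opposite signs, so H is indefinite: a saddle point.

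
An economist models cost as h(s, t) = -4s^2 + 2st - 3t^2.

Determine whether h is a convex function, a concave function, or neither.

h is quadratic, so its Hessian is the constant matrix H = [[-8, 2], [2, -6]].
det(H) = 44, tr(H) = -14.
det(H) > 0 and tr(H) < 0, so H is negative definite everywhere: concave.

concave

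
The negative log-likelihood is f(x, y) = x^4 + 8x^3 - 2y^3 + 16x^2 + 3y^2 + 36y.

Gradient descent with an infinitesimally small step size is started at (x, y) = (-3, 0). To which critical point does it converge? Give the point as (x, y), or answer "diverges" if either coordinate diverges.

f is separable, so gradient descent decouples: x follows -∂f/∂x, y follows -∂f/∂y.
∂f/∂x = 4x(x + 2)(x + 4); at x=-3 this is 12, so x decreases.
∂f/∂y = -6(y - 3)(y + 2); at y=0 this is 36, so y decreases.
x converges to its nearest critical value -4 (a local min of the x-part); y converges to -2. The iterate converges to (-4, -2).

(-4, -2)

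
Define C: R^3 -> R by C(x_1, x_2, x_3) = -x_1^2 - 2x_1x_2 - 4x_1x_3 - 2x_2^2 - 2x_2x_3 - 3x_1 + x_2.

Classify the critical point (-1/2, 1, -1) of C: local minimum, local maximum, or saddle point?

saddle point

The Hessian is constant: H = [[-2, -2, -4], [-2, -4, -2], [-4, -2, 0]].
Leading principal minors: Δ₁ = -2, Δ₂ = 4, Δ₃ = 40.
The minors fit neither the all-positive nor the alternating-sign pattern, so H is indefinite: a saddle point.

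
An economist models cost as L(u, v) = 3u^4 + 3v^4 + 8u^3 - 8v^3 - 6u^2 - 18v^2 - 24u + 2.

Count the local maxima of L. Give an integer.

L separates as a function of u plus a function of v, so ∇L=0 decouples.
∂L/∂u = 12(u - 1)(u + 1)(u + 2) = 0 at u ∈ {-2, -1, 1}; ∂L/∂v = 12v(v - 3)(v + 1) = 0 at v ∈ {-1, 0, 3}.
The Hessian is diagonal: diag(L_uu, L_vv). Second derivatives: L_uu(-2)=36, L_uu(-1)=-24, L_uu(1)=72; L_vv(-1)=48, L_vv(0)=-36, L_vv(3)=144.
Local maxima occur where both diagonal entries negative: (-1, 0). Count: 1.

1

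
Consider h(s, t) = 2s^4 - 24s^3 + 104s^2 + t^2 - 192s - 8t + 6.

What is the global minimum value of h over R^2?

-138

h(s,t) separates as P(s) + Q(t) + 6, so its minimum is min P + min Q + 6.
P'(s) = 8(s - 4)(s - 3)(s - 2) vanishes at s ∈ {2, 3, 4}; Q'(t) = 2(t - 4) vanishes at t ∈ {4}.
Local minima of P (where P''>0): P(2)=-128, P(4)=-128. Local minima of Q: Q(4)=-16.
So the global minimum of h is P(2) + Q(4) + 6 = -128 − 16 + 6 = -138, attained at (2, 4).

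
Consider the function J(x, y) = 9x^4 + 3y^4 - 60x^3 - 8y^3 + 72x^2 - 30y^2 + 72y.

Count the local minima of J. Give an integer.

J separates as a function of x plus a function of y, so ∇J=0 decouples.
∂J/∂x = 36x(x - 4)(x - 1) = 0 at x ∈ {0, 1, 4}; ∂J/∂y = 12(y - 3)(y - 1)(y + 2) = 0 at y ∈ {-2, 1, 3}.
The Hessian is diagonal: diag(J_xx, J_yy). Second derivatives: J_xx(0)=144, J_xx(1)=-108, J_xx(4)=432; J_yy(-2)=180, J_yy(1)=-72, J_yy(3)=120.
Local minima occur where both diagonal entries positive: (0, -2), (0, 3), (4, -2), (4, 3). Count: 4.

4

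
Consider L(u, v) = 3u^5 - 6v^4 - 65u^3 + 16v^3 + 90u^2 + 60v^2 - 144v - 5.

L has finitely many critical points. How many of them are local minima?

L separates as a function of u plus a function of v, so ∇L=0 decouples.
∂L/∂u = 15u(u - 3)(u - 1)(u + 4) = 0 at u ∈ {-4, 0, 1, 3}; ∂L/∂v = -24(v - 3)(v - 1)(v + 2) = 0 at v ∈ {-2, 1, 3}.
The Hessian is diagonal: diag(L_uu, L_vv). Second derivatives: L_uu(-4)=-2100, L_uu(0)=180, L_uu(1)=-150, L_uu(3)=630; L_vv(-2)=-360, L_vv(1)=144, L_vv(3)=-240.
Local minima occur where both diagonal entries positive: (0, 1), (3, 1). Count: 2.

2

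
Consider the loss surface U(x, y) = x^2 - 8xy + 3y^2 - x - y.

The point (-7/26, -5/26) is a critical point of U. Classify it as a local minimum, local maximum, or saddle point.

saddle point

The Hessian of U is constant: H = [[2, -8], [-8, 6]].
det(H) = 2·6 − (-8)² = -52.
Since det(H) < 0, H is indefinite and the critical point is a saddle point.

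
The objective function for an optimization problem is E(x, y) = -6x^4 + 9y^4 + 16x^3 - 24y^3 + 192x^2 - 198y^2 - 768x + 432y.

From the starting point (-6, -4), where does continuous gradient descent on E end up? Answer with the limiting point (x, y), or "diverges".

E is separable, so gradient descent decouples: x follows -∂E/∂x, y follows -∂E/∂y.
∂E/∂x = -24(x - 4)(x - 2)(x + 4); at x=-6 this is 3840, so x decreases.
∂E/∂y = 36(y - 4)(y - 1)(y + 3); at y=-4 this is -1440, so y increases.
The x-coordinate has no critical point in that direction and runs off to infinity.

diverges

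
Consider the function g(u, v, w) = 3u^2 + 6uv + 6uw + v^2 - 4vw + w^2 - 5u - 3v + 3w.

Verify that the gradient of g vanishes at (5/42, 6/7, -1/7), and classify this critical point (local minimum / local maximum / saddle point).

∇g = (6u + 6v + 6w - 5, 6u + 2v - 4w - 3, 6u - 4v + 2w + 3); substituting (5/42, 6/7, -1/7) gives ∇g = (0, 0, 0), so (5/42, 6/7, -1/7) is indeed a critical point.
The Hessian is constant: H = [[6, 6, 6], [6, 2, -4], [6, -4, 2]].
Leading principal minors: Δ₁ = 6, Δ₂ = -24, Δ₃ = -504.
The minors fit neither the all-positive nor the alternating-sign pattern, so H is indefinite: a saddle point.

saddle point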